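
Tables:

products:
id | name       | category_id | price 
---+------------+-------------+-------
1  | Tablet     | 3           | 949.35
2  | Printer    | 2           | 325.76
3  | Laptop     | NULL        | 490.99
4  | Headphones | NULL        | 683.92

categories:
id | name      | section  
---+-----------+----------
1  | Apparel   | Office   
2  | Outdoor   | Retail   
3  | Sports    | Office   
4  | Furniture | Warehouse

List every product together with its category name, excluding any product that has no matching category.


INNER JOIN keeps only products rows whose category_id matches an id in categories. Walk through each product:
  - product 1 (Tablet): category_id=3 -> matches Sports
  - product 2 (Printer): category_id=2 -> matches Outdoor
  - product 3 (Laptop): category_id=NULL, no match -> dropped
  - product 4 (Headphones): category_id=NULL, no match -> dropped
So 2 of 4 rows are dropped.

SQL:
SELECT a.name, b.name AS category
FROM products a
INNER JOIN categories b ON a.category_id = b.id

Result:
name    | category
--------+---------
Tablet  | Sports  
Printer | Outdoor 


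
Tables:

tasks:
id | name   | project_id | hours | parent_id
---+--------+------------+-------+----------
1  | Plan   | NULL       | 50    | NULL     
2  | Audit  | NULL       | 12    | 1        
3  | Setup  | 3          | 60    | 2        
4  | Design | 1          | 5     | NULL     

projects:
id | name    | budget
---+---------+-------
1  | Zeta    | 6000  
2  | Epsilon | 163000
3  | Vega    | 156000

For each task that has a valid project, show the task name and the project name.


INNER JOIN keeps only tasks rows whose project_id matches an id in projects. Walk through each task:
  - task 1 (Plan): project_id=NULL, no match -> dropped
  - task 2 (Audit): project_id=NULL, no match -> dropped
  - task 3 (Setup): project_id=3 -> matches Vega
  - task 4 (Design): project_id=1 -> matches Zeta
So 2 of 4 rows are dropped.

SQL:
SELECT a.name, b.name AS project
FROM tasks a
INNER JOIN projects b ON a.project_id = b.id

Result:
name   | project
-------+--------
Setup  | Vega   
Design | Zeta   


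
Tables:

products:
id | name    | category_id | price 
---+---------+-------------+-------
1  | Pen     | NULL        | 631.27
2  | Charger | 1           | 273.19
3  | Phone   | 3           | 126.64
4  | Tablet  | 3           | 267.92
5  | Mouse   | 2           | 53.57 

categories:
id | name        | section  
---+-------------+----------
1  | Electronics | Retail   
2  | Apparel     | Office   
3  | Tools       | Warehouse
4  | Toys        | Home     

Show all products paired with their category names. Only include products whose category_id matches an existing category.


INNER JOIN keeps only products rows whose category_id matches an id in categories. Walk through each product:
  - product 1 (Pen): category_id=NULL, no match -> dropped
  - product 2 (Charger): category_id=1 -> matches Electronics
  - product 3 (Phone): category_id=3 -> matches Tools
  - product 4 (Tablet): category_id=3 -> matches Tools
  - product 5 (Mouse): category_id=2 -> matches Apparel
So 1 of 5 rows is dropped.

SQL:
SELECT a.name, b.name AS category
FROM products a
INNER JOIN categories b ON a.category_id = b.id

Result:
name    | category   
--------+------------
Charger | Electronics
Phone   | Tools      
Tablet  | Tools      
Mouse   | Apparel    


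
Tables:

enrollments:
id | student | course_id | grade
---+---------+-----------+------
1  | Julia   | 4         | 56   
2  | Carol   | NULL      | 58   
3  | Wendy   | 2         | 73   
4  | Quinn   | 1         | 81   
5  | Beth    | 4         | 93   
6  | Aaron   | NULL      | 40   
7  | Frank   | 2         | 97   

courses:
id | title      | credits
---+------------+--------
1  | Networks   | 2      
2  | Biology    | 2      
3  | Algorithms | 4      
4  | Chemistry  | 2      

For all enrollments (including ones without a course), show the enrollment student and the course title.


LEFT JOIN keeps every row from enrollments (the left table); where course_id has no match in courses, the course columns become NULL. Walk through each enrollment:
  - enrollment 1 (Julia): course_id=4 -> matches Chemistry
  - enrollment 2 (Carol): course_id=NULL, no match -> kept with NULL
  - enrollment 3 (Wendy): course_id=2 -> matches Biology
  - enrollment 4 (Quinn): course_id=1 -> matches Networks
  - enrollment 5 (Beth): course_id=4 -> matches Chemistry
  - enrollment 6 (Aaron): course_id=NULL, no match -> kept with NULL
  - enrollment 7 (Frank): course_id=2 -> matches Biology
All 7 rows appear; 2 have NULL course.

SQL:
SELECT a.student, b.title AS course
FROM enrollments a
LEFT JOIN courses b ON a.course_id = b.id

Result:
student | course   
--------+----------
Julia   | Chemistry
Carol   | NULL     
Wendy   | Biology  
Quinn   | Networks 
Beth    | Chemistry
Aaron   | NULL     
Frank   | Biology  


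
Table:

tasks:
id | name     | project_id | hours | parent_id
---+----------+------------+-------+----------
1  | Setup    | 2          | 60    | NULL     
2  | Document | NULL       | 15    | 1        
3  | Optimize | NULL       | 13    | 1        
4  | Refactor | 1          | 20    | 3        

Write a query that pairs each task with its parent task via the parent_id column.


This is a self-join: tasks is joined to a second copy of itself, matching each row's parent_id to another row's id. Use LEFT JOIN so rows with parent_id=NULL are kept.
  - task 1 (Setup): parent_id=NULL -> NULL
  - task 2 (Document): parent_id=1 -> Setup
  - task 3 (Optimize): parent_id=1 -> Setup
  - task 4 (Refactor): parent_id=3 -> Optimize

SQL:
SELECT a.name AS item, b.name AS parent
FROM tasks a
LEFT JOIN tasks b ON a.parent_id = b.id

Result:
item     | parent  
---------+---------
Setup    | NULL    
Document | Setup   
Optimize | Setup   
Refactor | Optimize


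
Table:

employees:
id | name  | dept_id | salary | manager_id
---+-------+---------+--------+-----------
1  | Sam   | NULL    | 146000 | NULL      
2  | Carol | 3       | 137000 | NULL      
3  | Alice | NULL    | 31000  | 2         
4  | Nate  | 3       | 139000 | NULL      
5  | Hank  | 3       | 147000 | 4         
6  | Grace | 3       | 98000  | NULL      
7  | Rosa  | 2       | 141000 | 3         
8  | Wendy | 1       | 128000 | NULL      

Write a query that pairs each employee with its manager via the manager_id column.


This is a self-join: employees is joined to a second copy of itself, matching each row's manager_id to another row's id. Use LEFT JOIN so rows with manager_id=NULL are kept.
  - employee 1 (Sam): manager_id=NULL -> NULL
  - employee 2 (Carol): manager_id=NULL -> NULL
  - employee 3 (Alice): manager_id=2 -> Carol
  - employee 4 (Nate): manager_id=NULL -> NULL
  - employee 5 (Hank): manager_id=4 -> Nate
  - employee 6 (Grace): manager_id=NULL -> NULL
  - employee 7 (Rosa): manager_id=3 -> Alice
  - employee 8 (Wendy): manager_id=NULL -> NULL

SQL:
SELECT a.name AS item, b.name AS manager
FROM employees a
LEFT JOIN employees b ON a.manager_id = b.id

Result:
item  | manager
------+--------
Sam   | NULL   
Carol | NULL   
Alice | Carol  
Nate  | NULL   
Hank  | Nate   
Grace | NULL   
Rosa  | Alice  
Wendy | NULL   


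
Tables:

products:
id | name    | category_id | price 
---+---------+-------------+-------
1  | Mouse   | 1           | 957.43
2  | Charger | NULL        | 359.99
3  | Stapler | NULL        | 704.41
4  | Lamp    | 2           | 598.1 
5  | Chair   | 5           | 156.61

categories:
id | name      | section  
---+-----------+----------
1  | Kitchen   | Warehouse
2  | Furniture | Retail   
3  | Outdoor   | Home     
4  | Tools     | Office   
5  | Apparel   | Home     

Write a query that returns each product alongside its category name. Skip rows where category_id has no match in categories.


INNER JOIN keeps only products rows whose category_id matches an id in categories. Walk through each product:
  - product 1 (Mouse): category_id=1 -> matches Kitchen
  - product 2 (Charger): category_id=NULL, no match -> dropped
  - product 3 (Stapler): category_id=NULL, no match -> dropped
  - product 4 (Lamp): category_id=2 -> matches Furniture
  - product 5 (Chair): category_id=5 -> matches Apparel
So 2 of 5 rows are dropped.

SQL:
SELECT a.name, b.name AS category
FROM products a
INNER JOIN categories b ON a.category_id = b.id

Result:
name  | category 
------+----------
Mouse | Kitchen  
Lamp  | Furniture
Chair | Apparel  


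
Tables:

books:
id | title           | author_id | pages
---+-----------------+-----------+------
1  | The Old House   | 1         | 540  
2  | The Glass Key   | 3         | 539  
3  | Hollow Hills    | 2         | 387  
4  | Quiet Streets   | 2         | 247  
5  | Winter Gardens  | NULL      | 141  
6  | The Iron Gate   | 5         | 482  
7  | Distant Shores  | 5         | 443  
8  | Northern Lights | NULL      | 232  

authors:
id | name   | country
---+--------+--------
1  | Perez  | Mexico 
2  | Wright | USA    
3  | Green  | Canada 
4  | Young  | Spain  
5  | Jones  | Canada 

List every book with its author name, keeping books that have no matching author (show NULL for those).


LEFT JOIN keeps every row from books (the left table); where author_id has no match in authors, the author columns become NULL. Walk through each book:
  - book 1 (The Old House): author_id=1 -> matches Perez
  - book 2 (The Glass Key): author_id=3 -> matches Green
  - book 3 (Hollow Hills): author_id=2 -> matches Wright
  - book 4 (Quiet Streets): author_id=2 -> matches Wright
  - book 5 (Winter Gardens): author_id=NULL, no match -> kept with NULL
  - book 6 (The Iron Gate): author_id=5 -> matches Jones
  - book 7 (Distant Shores): author_id=5 -> matches Jones
  - book 8 (Northern Lights): author_id=NULL, no match -> kept with NULL
All 8 rows appear; 2 have NULL author.

SQL:
SELECT a.title, b.name AS author
FROM books a
LEFT JOIN authors b ON a.author_id = b.id

Result:
title           | author
----------------+-------
The Old House   | Perez 
The Glass Key   | Green 
Hollow Hills    | Wright
Quiet Streets   | Wright
Winter Gardens  | NULL  
The Iron Gate   | Jones 
Distant Shores  | Jones 
Northern Lights | NULL  


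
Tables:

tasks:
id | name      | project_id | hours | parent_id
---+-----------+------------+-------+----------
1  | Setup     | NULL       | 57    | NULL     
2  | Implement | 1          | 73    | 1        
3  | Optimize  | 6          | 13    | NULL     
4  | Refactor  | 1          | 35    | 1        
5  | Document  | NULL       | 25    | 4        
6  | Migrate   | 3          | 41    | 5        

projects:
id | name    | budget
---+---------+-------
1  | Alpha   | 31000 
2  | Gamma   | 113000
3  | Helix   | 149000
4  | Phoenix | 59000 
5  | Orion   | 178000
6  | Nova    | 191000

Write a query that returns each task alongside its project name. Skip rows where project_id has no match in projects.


INNER JOIN keeps only tasks rows whose project_id matches an id in projects. Walk through each task:
  - task 1 (Setup): project_id=NULL, no match -> dropped
  - task 2 (Implement): project_id=1 -> matches Alpha
  - task 3 (Optimize): project_id=6 -> matches Nova
  - task 4 (Refactor): project_id=1 -> matches Alpha
  - task 5 (Document): project_id=NULL, no match -> dropped
  - task 6 (Migrate): project_id=3 -> matches Helix
So 2 of 6 rows are dropped.

SQL:
SELECT a.name, b.name AS project
FROM tasks a
INNER JOIN projects b ON a.project_id = b.id

Result:
name      | project
----------+--------
Implement | Alpha  
Optimize  | Nova   
Refactor  | Alpha  
Migrate   | Helix  


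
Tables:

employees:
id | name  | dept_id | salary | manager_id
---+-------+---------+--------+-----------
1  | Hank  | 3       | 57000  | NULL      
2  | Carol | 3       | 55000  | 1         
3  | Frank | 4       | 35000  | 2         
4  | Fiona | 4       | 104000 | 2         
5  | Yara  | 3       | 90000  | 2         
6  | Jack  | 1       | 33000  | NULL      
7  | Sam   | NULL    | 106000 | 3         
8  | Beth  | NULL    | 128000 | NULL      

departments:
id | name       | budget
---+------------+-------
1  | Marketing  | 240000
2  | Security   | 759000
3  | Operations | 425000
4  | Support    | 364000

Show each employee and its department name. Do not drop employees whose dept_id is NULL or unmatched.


LEFT JOIN keeps every row from employees (the left table); where dept_id has no match in departments, the department columns become NULL. Walk through each employee:
  - employee 1 (Hank): dept_id=3 -> matches Operations
  - employee 2 (Carol): dept_id=3 -> matches Operations
  - employee 3 (Frank): dept_id=4 -> matches Support
  - employee 4 (Fiona): dept_id=4 -> matches Support
  - employee 5 (Yara): dept_id=3 -> matches Operations
  - employee 6 (Jack): dept_id=1 -> matches Marketing
  - employee 7 (Sam): dept_id=NULL, no match -> kept with NULL
  - employee 8 (Beth): dept_id=NULL, no match -> kept with NULL
All 8 rows appear; 2 have NULL department.

SQL:
SELECT a.name, b.name AS department
FROM employees a
LEFT JOIN departments b ON a.dept_id = b.id

Result:
name  | department
------+-----------
Hank  | Operations
Carol | Operations
Frank | Support   
Fiona | Support   
Yara  | Operations
Jack  | Marketing 
Sam   | NULL      
Beth  | NULL      


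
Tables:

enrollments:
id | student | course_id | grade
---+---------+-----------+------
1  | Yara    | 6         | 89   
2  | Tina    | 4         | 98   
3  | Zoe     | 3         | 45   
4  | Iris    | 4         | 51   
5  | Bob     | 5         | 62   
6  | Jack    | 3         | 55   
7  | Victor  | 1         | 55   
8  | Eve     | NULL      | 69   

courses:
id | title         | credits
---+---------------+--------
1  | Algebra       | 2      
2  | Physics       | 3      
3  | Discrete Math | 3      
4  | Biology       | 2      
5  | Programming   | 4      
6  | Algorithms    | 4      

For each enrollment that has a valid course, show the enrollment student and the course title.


INNER JOIN keeps only enrollments rows whose course_id matches an id in courses. Walk through each enrollment:
  - enrollment 1 (Yara): course_id=6 -> matches Algorithms
  - enrollment 2 (Tina): course_id=4 -> matches Biology
  - enrollment 3 (Zoe): course_id=3 -> matches Discrete Math
  - enrollment 4 (Iris): course_id=4 -> matches Biology
  - enrollment 5 (Bob): course_id=5 -> matches Programming
  - enrollment 6 (Jack): course_id=3 -> matches Discrete Math
  - enrollment 7 (Victor): course_id=1 -> matches Algebra
  - enrollment 8 (Eve): course_id=NULL, no match -> dropped
So 1 of 8 rows is dropped.

SQL:
SELECT a.student, b.title AS course
FROM enrollments a
INNER JOIN courses b ON a.course_id = b.id

Result:
student | course       
--------+--------------
Yara    | Algorithms   
Tina    | Biology      
Zoe     | Discrete Math
Iris    | Biology      
Bob     | Programming  
Jack    | Discrete Math
Victor  | Algebra      


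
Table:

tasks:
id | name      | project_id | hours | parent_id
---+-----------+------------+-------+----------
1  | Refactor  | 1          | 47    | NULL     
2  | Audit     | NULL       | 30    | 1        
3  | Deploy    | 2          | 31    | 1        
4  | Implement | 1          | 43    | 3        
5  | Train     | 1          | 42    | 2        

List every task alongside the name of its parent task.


This is a self-join: tasks is joined to a second copy of itself, matching each row's parent_id to another row's id. Use LEFT JOIN so rows with parent_id=NULL are kept.
  - task 1 (Refactor): parent_id=NULL -> NULL
  - task 2 (Audit): parent_id=1 -> Refactor
  - task 3 (Deploy): parent_id=1 -> Refactor
  - task 4 (Implement): parent_id=3 -> Deploy
  - task 5 (Train): parent_id=2 -> Audit

SQL:
SELECT a.name AS item, b.name AS parent
FROM tasks a
LEFT JOIN tasks b ON a.parent_id = b.id

Result:
item      | parent  
----------+---------
Refactor  | NULL    
Audit     | Refactor
Deploy    | Refactor
Implement | Deploy  
Train     | Audit   


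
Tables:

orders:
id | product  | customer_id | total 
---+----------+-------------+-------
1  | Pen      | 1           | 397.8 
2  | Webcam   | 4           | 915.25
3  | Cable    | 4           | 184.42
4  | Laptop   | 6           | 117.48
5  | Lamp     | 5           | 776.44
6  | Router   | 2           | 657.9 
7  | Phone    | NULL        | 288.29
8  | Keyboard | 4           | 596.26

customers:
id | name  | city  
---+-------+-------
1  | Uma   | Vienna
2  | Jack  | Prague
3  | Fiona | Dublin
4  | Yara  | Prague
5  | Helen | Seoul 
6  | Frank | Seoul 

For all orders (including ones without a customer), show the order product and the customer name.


LEFT JOIN keeps every row from orders (the left table); where customer_id has no match in customers, the customer columns become NULL. Walk through each order:
  - order 1 (Pen): customer_id=1 -> matches Uma
  - order 2 (Webcam): customer_id=4 -> matches Yara
  - order 3 (Cable): customer_id=4 -> matches Yara
  - order 4 (Laptop): customer_id=6 -> matches Frank
  - order 5 (Lamp): customer_id=5 -> matches Helen
  - order 6 (Router): customer_id=2 -> matches Jack
  - order 7 (Phone): customer_id=NULL, no match -> kept with NULL
  - order 8 (Keyboard): customer_id=4 -> matches Yara
All 8 rows appear; 1 has NULL customer.

SQL:
SELECT a.product, b.name AS customer
FROM orders a
LEFT JOIN customers b ON a.customer_id = b.id

Result:
product  | customer
---------+---------
Pen      | Uma     
Webcam   | Yara    
Cable    | Yara    
Laptop   | Frank   
Lamp     | Helen   
Router   | Jack    
Phone    | NULL    
Keyboard | Yara    


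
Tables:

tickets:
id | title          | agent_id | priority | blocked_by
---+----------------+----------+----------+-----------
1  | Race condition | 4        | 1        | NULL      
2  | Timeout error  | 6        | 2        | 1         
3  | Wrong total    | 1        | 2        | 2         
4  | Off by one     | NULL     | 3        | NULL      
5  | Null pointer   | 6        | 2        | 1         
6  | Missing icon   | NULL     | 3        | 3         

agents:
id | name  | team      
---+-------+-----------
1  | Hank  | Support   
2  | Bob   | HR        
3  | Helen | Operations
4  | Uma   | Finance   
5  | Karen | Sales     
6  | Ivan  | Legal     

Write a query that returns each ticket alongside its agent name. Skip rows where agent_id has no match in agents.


INNER JOIN keeps only tickets rows whose agent_id matches an id in agents. Walk through each ticket:
  - ticket 1 (Race condition): agent_id=4 -> matches Uma
  - ticket 2 (Timeout error): agent_id=6 -> matches Ivan
  - ticket 3 (Wrong total): agent_id=1 -> matches Hank
  - ticket 4 (Off by one): agent_id=NULL, no match -> dropped
  - ticket 5 (Null pointer): agent_id=6 -> matches Ivan
  - ticket 6 (Missing icon): agent_id=NULL, no match -> dropped
So 2 of 6 rows are dropped.

SQL:
SELECT a.title, b.name AS agent
FROM tickets a
INNER JOIN agents b ON a.agent_id = b.id

Result:
title          | agent
---------------+------
Race condition | Uma  
Timeout error  | Ivan 
Wrong total    | Hank 
Null pointer   | Ivan 


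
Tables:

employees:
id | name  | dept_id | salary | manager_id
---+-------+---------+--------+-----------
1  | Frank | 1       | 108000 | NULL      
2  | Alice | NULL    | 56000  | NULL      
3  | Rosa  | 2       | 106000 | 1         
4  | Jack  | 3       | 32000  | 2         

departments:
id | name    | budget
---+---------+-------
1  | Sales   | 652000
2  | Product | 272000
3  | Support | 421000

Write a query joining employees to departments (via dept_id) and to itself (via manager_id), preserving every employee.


Two LEFT JOINs from the same base table employees: one to departments via dept_id, one to employees itself via manager_id. Both are LEFT so every employee is preserved.
Match against departments:
  - employee 1 (Frank): dept_id=1 -> matches Sales
  - employee 2 (Alice): dept_id=NULL, no match -> kept with NULL
  - employee 3 (Rosa): dept_id=2 -> matches Product
  - employee 4 (Jack): dept_id=3 -> matches Support
Match against employees (self):
  - employee 1 (Frank): manager_id=NULL -> NULL
  - employee 2 (Alice): manager_id=NULL -> NULL
  - employee 3 (Rosa): manager_id=1 -> Frank
  - employee 4 (Jack): manager_id=2 -> Alice

SQL:
SELECT a.name, b.name AS department, c.name AS manager
FROM employees a
LEFT JOIN departments b ON a.dept_id = b.id
LEFT JOIN employees c ON a.manager_id = c.id

Result:
name  | department | manager
------+------------+--------
Frank | Sales      | NULL   
Alice | NULL       | NULL   
Rosa  | Product    | Frank  
Jack  | Support    | Alice  


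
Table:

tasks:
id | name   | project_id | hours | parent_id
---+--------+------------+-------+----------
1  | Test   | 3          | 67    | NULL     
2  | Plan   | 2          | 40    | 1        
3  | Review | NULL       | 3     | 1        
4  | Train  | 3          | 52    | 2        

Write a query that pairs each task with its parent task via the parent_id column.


This is a self-join: tasks is joined to a second copy of itself, matching each row's parent_id to another row's id. Use LEFT JOIN so rows with parent_id=NULL are kept.
  - task 1 (Test): parent_id=NULL -> NULL
  - task 2 (Plan): parent_id=1 -> Test
  - task 3 (Review): parent_id=1 -> Test
  - task 4 (Train): parent_id=2 -> Plan

SQL:
SELECT a.name AS item, b.name AS parent
FROM tasks a
LEFT JOIN tasks b ON a.parent_id = b.id

Result:
item   | parent
-------+-------
Test   | NULL  
Plan   | Test  
Review | Test  
Train  | Plan  


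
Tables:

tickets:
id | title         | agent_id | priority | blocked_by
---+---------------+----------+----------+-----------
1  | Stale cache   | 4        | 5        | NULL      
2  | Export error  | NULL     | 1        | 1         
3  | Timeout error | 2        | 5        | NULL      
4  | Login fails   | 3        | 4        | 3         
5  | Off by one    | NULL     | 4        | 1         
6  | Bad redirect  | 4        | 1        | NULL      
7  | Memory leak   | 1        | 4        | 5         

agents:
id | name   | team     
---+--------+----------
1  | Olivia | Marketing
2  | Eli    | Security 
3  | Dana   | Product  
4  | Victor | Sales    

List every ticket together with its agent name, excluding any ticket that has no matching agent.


INNER JOIN keeps only tickets rows whose agent_id matches an id in agents. Walk through each ticket:
  - ticket 1 (Stale cache): agent_id=4 -> matches Victor
  - ticket 2 (Export error): agent_id=NULL, no match -> dropped
  - ticket 3 (Timeout error): agent_id=2 -> matches Eli
  - ticket 4 (Login fails): agent_id=3 -> matches Dana
  - ticket 5 (Off by one): agent_id=NULL, no match -> dropped
  - ticket 6 (Bad redirect): agent_id=4 -> matches Victor
  - ticket 7 (Memory leak): agent_id=1 -> matches Olivia
So 2 of 7 rows are dropped.

SQL:
SELECT a.title, b.name AS agent
FROM tickets a
INNER JOIN agents b ON a.agent_id = b.id

Result:
title         | agent 
--------------+-------
Stale cache   | Victor
Timeout error | Eli   
Login fails   | Dana  
Bad redirect  | Victor
Memory leak   | Olivia


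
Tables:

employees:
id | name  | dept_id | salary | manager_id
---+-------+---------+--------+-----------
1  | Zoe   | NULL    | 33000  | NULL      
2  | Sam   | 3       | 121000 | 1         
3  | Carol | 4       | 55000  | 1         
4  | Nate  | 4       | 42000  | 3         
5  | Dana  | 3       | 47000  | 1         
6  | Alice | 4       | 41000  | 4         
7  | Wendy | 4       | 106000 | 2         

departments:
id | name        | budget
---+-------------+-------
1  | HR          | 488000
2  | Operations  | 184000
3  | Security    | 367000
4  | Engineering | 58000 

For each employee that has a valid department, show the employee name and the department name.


INNER JOIN keeps only employees rows whose dept_id matches an id in departments. Walk through each employee:
  - employee 1 (Zoe): dept_id=NULL, no match -> dropped
  - employee 2 (Sam): dept_id=3 -> matches Security
  - employee 3 (Carol): dept_id=4 -> matches Engineering
  - employee 4 (Nate): dept_id=4 -> matches Engineering
  - employee 5 (Dana): dept_id=3 -> matches Security
  - employee 6 (Alice): dept_id=4 -> matches Engineering
  - employee 7 (Wendy): dept_id=4 -> matches Engineering
So 1 of 7 rows is dropped.

SQL:
SELECT a.name, b.name AS department
FROM employees a
INNER JOIN departments b ON a.dept_id = b.id

Result:
name  | department 
------+------------
Sam   | Security   
Carol | Engineering
Nate  | Engineering
Dana  | Security   
Alice | Engineering
Wendy | Engineering


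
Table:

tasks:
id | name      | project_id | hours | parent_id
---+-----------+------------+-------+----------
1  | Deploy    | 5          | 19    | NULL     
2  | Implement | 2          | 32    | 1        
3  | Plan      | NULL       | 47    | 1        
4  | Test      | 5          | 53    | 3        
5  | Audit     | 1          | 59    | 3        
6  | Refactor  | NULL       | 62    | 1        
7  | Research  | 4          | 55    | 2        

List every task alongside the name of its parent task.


This is a self-join: tasks is joined to a second copy of itself, matching each row's parent_id to another row's id. Use LEFT JOIN so rows with parent_id=NULL are kept.
  - task 1 (Deploy): parent_id=NULL -> NULL
  - task 2 (Implement): parent_id=1 -> Deploy
  - task 3 (Plan): parent_id=1 -> Deploy
  - task 4 (Test): parent_id=3 -> Plan
  - task 5 (Audit): parent_id=3 -> Plan
  - task 6 (Refactor): parent_id=1 -> Deploy
  - task 7 (Research): parent_id=2 -> Implement

SQL:
SELECT a.name AS item, b.name AS parent
FROM tasks a
LEFT JOIN tasks b ON a.parent_id = b.id

Result:
item      | parent   
----------+----------
Deploy    | NULL     
Implement | Deploy   
Plan      | Deploy   
Test      | Plan     
Audit     | Plan     
Refactor  | Deploy   
Research  | Implement


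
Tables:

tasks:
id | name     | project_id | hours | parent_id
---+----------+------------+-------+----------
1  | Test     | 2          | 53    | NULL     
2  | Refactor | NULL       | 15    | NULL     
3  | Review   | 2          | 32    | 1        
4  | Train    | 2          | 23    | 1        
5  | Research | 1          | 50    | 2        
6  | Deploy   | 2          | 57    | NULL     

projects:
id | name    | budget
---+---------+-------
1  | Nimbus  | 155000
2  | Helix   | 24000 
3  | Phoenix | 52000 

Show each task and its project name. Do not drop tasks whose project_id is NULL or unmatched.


LEFT JOIN keeps every row from tasks (the left table); where project_id has no match in projects, the project columns become NULL. Walk through each task:
  - task 1 (Test): project_id=2 -> matches Helix
  - task 2 (Refactor): project_id=NULL, no match -> kept with NULL
  - task 3 (Review): project_id=2 -> matches Helix
  - task 4 (Train): project_id=2 -> matches Helix
  - task 5 (Research): project_id=1 -> matches Nimbus
  - task 6 (Deploy): project_id=2 -> matches Helix
All 6 rows appear; 1 has NULL project.

SQL:
SELECT a.name, b.name AS project
FROM tasks a
LEFT JOIN projects b ON a.project_id = b.id

Result:
name     | project
---------+--------
Test     | Helix  
Refactor | NULL   
Review   | Helix  
Train    | Helix  
Research | Nimbus 
Deploy   | Helix  


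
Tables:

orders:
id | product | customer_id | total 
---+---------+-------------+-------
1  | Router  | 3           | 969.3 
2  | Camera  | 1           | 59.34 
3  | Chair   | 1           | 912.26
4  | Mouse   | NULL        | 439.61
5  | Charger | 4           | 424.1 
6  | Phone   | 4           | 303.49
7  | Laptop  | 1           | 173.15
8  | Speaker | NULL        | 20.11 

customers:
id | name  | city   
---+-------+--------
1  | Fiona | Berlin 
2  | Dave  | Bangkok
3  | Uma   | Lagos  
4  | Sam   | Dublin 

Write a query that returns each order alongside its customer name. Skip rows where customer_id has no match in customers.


INNER JOIN keeps only orders rows whose customer_id matches an id in customers. Walk through each order:
  - order 1 (Router): customer_id=3 -> matches Uma
  - order 2 (Camera): customer_id=1 -> matches Fiona
  - order 3 (Chair): customer_id=1 -> matches Fiona
  - order 4 (Mouse): customer_id=NULL, no match -> dropped
  - order 5 (Charger): customer_id=4 -> matches Sam
  - order 6 (Phone): customer_id=4 -> matches Sam
  - order 7 (Laptop): customer_id=1 -> matches Fiona
  - order 8 (Speaker): customer_id=NULL, no match -> dropped
So 2 of 8 rows are dropped.

SQL:
SELECT a.product, b.name AS customer
FROM orders a
INNER JOIN customers b ON a.customer_id = b.id

Result:
product | customer
--------+---------
Router  | Uma     
Camera  | Fiona   
Chair   | Fiona   
Charger | Sam     
Phone   | Sam     
Laptop  | Fiona   


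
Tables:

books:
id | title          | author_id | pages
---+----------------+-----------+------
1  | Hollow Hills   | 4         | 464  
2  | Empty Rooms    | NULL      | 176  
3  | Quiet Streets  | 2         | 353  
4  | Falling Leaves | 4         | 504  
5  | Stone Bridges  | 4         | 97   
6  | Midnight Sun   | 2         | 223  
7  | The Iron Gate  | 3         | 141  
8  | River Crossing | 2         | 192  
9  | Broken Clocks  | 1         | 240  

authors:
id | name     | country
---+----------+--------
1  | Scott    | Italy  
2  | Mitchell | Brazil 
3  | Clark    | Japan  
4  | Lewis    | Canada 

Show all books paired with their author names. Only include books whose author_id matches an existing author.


INNER JOIN keeps only books rows whose author_id matches an id in authors. Walk through each book:
  - book 1 (Hollow Hills): author_id=4 -> matches Lewis
  - book 2 (Empty Rooms): author_id=NULL, no match -> dropped
  - book 3 (Quiet Streets): author_id=2 -> matches Mitchell
  - book 4 (Falling Leaves): author_id=4 -> matches Lewis
  - book 5 (Stone Bridges): author_id=4 -> matches Lewis
  - book 6 (Midnight Sun): author_id=2 -> matches Mitchell
  - book 7 (The Iron Gate): author_id=3 -> matches Clark
  - book 8 (River Crossing): author_id=2 -> matches Mitchell
  - book 9 (Broken Clocks): author_id=1 -> matches Scott
So 1 of 9 rows is dropped.

SQL:
SELECT a.title, b.name AS author
FROM books a
INNER JOIN authors b ON a.author_id = b.id

Result:
title          | author  
---------------+---------
Hollow Hills   | Lewis   
Quiet Streets  | Mitchell
Falling Leaves | Lewis   
Stone Bridges  | Lewis   
Midnight Sun   | Mitchell
The Iron Gate  | Clark   
River Crossing | Mitchell
Broken Clocks  | Scott   


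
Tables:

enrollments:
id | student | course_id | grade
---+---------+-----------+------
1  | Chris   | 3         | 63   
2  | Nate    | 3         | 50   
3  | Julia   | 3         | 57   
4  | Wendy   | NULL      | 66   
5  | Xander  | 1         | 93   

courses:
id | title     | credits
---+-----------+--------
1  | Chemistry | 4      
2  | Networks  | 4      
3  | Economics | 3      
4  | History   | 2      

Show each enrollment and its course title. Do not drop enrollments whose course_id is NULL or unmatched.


LEFT JOIN keeps every row from enrollments (the left table); where course_id has no match in courses, the course columns become NULL. Walk through each enrollment:
  - enrollment 1 (Chris): course_id=3 -> matches Economics
  - enrollment 2 (Nate): course_id=3 -> matches Economics
  - enrollment 3 (Julia): course_id=3 -> matches Economics
  - enrollment 4 (Wendy): course_id=NULL, no match -> kept with NULL
  - enrollment 5 (Xander): course_id=1 -> matches Chemistry
All 5 rows appear; 1 has NULL course.

SQL:
SELECT a.student, b.title AS course
FROM enrollments a
LEFT JOIN courses b ON a.course_id = b.id

Result:
student | course   
--------+----------
Chris   | Economics
Nate    | Economics
Julia   | Economics
Wendy   | NULL     
Xander  | Chemistry


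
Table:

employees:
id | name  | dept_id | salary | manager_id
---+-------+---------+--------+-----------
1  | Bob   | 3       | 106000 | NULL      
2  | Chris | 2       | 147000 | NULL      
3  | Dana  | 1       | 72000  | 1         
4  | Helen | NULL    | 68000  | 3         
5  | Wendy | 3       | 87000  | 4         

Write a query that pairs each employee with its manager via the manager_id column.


This is a self-join: employees is joined to a second copy of itself, matching each row's manager_id to another row's id. Use LEFT JOIN so rows with manager_id=NULL are kept.
  - employee 1 (Bob): manager_id=NULL -> NULL
  - employee 2 (Chris): manager_id=NULL -> NULL
  - employee 3 (Dana): manager_id=1 -> Bob
  - employee 4 (Helen): manager_id=3 -> Dana
  - employee 5 (Wendy): manager_id=4 -> Helen

SQL:
SELECT a.name AS item, b.name AS manager
FROM employees a
LEFT JOIN employees b ON a.manager_id = b.id

Result:
item  | manager
------+--------
Bob   | NULL   
Chris | NULL   
Dana  | Bob    
Helen | Dana   
Wendy | Helen  


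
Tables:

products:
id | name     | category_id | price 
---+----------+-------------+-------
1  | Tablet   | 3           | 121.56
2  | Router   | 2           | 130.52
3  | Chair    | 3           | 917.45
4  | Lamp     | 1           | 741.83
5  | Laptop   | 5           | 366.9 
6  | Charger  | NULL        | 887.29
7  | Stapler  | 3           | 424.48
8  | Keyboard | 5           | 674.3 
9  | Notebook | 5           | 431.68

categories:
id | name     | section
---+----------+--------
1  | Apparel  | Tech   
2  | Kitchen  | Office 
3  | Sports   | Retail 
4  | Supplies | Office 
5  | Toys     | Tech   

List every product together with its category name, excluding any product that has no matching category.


INNER JOIN keeps only products rows whose category_id matches an id in categories. Walk through each product:
  - product 1 (Tablet): category_id=3 -> matches Sports
  - product 2 (Router): category_id=2 -> matches Kitchen
  - product 3 (Chair): category_id=3 -> matches Sports
  - product 4 (Lamp): category_id=1 -> matches Apparel
  - product 5 (Laptop): category_id=5 -> matches Toys
  - product 6 (Charger): category_id=NULL, no match -> dropped
  - product 7 (Stapler): category_id=3 -> matches Sports
  - product 8 (Keyboard): category_id=5 -> matches Toys
  - product 9 (Notebook): category_id=5 -> matches Toys
So 1 of 9 rows is dropped.

SQL:
SELECT a.name, b.name AS category
FROM products a
INNER JOIN categories b ON a.category_id = b.id

Result:
name     | category
---------+---------
Tablet   | Sports  
Router   | Kitchen 
Chair    | Sports  
Lamp     | Apparel 
Laptop   | Toys    
Stapler  | Sports  
Keyboard | Toys    
Notebook | Toys    


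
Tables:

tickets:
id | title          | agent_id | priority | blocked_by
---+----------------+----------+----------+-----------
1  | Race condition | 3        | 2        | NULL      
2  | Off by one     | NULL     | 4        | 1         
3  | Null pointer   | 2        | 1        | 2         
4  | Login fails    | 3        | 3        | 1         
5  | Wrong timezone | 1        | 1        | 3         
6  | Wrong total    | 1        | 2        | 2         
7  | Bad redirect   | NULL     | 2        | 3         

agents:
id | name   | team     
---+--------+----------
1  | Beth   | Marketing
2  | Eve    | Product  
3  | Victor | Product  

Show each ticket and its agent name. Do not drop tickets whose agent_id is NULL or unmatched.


LEFT JOIN keeps every row from tickets (the left table); where agent_id has no match in agents, the agent columns become NULL. Walk through each ticket:
  - ticket 1 (Race condition): agent_id=3 -> matches Victor
  - ticket 2 (Off by one): agent_id=NULL, no match -> kept with NULL
  - ticket 3 (Null pointer): agent_id=2 -> matches Eve
  - ticket 4 (Login fails): agent_id=3 -> matches Victor
  - ticket 5 (Wrong timezone): agent_id=1 -> matches Beth
  - ticket 6 (Wrong total): agent_id=1 -> matches Beth
  - ticket 7 (Bad redirect): agent_id=NULL, no match -> kept with NULL
All 7 rows appear; 2 have NULL agent.

SQL:
SELECT a.title, b.name AS agent
FROM tickets a
LEFT JOIN agents b ON a.agent_id = b.id

Result:
title          | agent 
---------------+-------
Race condition | Victor
Off by one     | NULL  
Null pointer   | Eve   
Login fails    | Victor
Wrong timezone | Beth  
Wrong total    | Beth  
Bad redirect   | NULL  


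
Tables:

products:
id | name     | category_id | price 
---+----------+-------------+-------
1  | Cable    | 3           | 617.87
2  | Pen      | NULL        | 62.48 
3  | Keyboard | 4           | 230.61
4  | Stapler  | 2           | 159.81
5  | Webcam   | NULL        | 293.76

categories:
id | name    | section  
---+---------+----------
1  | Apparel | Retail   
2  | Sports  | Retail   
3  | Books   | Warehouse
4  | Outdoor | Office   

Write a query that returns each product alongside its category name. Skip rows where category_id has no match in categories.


INNER JOIN keeps only products rows whose category_id matches an id in categories. Walk through each product:
  - product 1 (Cable): category_id=3 -> matches Books
  - product 2 (Pen): category_id=NULL, no match -> dropped
  - product 3 (Keyboard): category_id=4 -> matches Outdoor
  - product 4 (Stapler): category_id=2 -> matches Sports
  - product 5 (Webcam): category_id=NULL, no match -> dropped
So 2 of 5 rows are dropped.

SQL:
SELECT a.name, b.name AS category
FROM products a
INNER JOIN categories b ON a.category_id = b.id

Result:
name     | category
---------+---------
Cable    | Books   
Keyboard | Outdoor 
Stapler  | Sports  


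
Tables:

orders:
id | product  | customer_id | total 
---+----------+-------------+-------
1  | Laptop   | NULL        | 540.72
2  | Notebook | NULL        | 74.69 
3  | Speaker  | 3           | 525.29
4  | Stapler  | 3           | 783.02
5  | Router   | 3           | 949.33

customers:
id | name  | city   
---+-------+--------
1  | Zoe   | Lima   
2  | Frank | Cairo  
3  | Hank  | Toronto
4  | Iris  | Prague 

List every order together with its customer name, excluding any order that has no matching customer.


INNER JOIN keeps only orders rows whose customer_id matches an id in customers. Walk through each order:
  - order 1 (Laptop): customer_id=NULL, no match -> dropped
  - order 2 (Notebook): customer_id=NULL, no match -> dropped
  - order 3 (Speaker): customer_id=3 -> matches Hank
  - order 4 (Stapler): customer_id=3 -> matches Hank
  - order 5 (Router): customer_id=3 -> matches Hank
So 2 of 5 rows are dropped.

SQL:
SELECT a.product, b.name AS customer
FROM orders a
INNER JOIN customers b ON a.customer_id = b.id

Result:
product | customer
--------+---------
Speaker | Hank    
Stapler | Hank    
Router  | Hank    


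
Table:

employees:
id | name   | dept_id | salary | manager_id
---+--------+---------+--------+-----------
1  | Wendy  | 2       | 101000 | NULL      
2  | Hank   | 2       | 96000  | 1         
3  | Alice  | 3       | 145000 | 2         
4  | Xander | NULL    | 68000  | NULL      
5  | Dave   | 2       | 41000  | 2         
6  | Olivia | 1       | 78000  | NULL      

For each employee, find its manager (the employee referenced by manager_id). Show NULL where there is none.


This is a self-join: employees is joined to a second copy of itself, matching each row's manager_id to another row's id. Use LEFT JOIN so rows with manager_id=NULL are kept.
  - employee 1 (Wendy): manager_id=NULL -> NULL
  - employee 2 (Hank): manager_id=1 -> Wendy
  - employee 3 (Alice): manager_id=2 -> Hank
  - employee 4 (Xander): manager_id=NULL -> NULL
  - employee 5 (Dave): manager_id=2 -> Hank
  - employee 6 (Olivia): manager_id=NULL -> NULL

SQL:
SELECT a.name AS item, b.name AS manager
FROM employees a
LEFT JOIN employees b ON a.manager_id = b.id

Result:
item   | manager
-------+--------
Wendy  | NULL   
Hank   | Wendy  
Alice  | Hank   
Xander | NULL   
Dave   | Hank   
Olivia | NULL   


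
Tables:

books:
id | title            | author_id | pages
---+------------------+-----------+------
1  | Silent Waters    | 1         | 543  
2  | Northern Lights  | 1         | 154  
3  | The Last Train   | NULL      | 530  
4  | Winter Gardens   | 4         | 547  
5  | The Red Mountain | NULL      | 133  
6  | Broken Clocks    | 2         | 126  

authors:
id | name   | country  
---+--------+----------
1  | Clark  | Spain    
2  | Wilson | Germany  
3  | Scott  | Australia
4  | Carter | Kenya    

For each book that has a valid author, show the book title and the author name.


INNER JOIN keeps only books rows whose author_id matches an id in authors. Walk through each book:
  - book 1 (Silent Waters): author_id=1 -> matches Clark
  - book 2 (Northern Lights): author_id=1 -> matches Clark
  - book 3 (The Last Train): author_id=NULL, no match -> dropped
  - book 4 (Winter Gardens): author_id=4 -> matches Carter
  - book 5 (The Red Mountain): author_id=NULL, no match -> dropped
  - book 6 (Broken Clocks): author_id=2 -> matches Wilson
So 2 of 6 rows are dropped.

SQL:
SELECT a.title, b.name AS author
FROM books a
INNER JOIN authors b ON a.author_id = b.id

Result:
title           | author
----------------+-------
Silent Waters   | Clark 
Northern Lights | Clark 
Winter Gardens  | Carter
Broken Clocks   | Wilson
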